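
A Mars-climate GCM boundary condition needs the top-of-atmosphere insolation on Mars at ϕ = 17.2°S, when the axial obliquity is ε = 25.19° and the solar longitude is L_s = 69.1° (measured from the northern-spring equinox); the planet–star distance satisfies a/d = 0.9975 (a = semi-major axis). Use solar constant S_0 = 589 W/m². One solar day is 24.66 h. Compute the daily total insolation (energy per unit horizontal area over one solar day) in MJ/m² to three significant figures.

Solar declination: sin δ = sin ε · sin L_s = sin 25.19° × sin 69.1° = 0.39762, so δ = +23.429°.
cos h₀ = −tan(-17.2°) tan(+23.429°) = 0.1341, h₀ = 1.4362 rad.
Bracket: h₀ sin ϕ sin δ + cos ϕ cos δ sin h₀ = 1.4362×-0.29571×0.39762 + 0.95528×0.91755×0.99096 = -0.168869 + 0.868593 = 0.699724.
Inverse-square distance factor (a/d)² = 0.9975² = 0.995006.
Q̄ = (S_0/π) × 0.995006 × [bracket] = (589/π) × 0.995006 × 0.699724 = 130.53 W/m².
Daily total = Q̄ × 24.66 h × 3600 s/h = 130.53 × 24.66 × 3600 / 10⁶ = 11.59 MJ/m².

11.6 MJ/m²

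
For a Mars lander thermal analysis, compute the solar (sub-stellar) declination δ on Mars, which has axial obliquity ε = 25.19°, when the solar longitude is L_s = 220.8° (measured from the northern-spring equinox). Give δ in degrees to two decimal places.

sin δ = sin ε · sin L_s = sin 25.19° × sin 220.8° = -0.278110.
δ = arcsin(-0.278110) = -16.15°.

δ = -16.15°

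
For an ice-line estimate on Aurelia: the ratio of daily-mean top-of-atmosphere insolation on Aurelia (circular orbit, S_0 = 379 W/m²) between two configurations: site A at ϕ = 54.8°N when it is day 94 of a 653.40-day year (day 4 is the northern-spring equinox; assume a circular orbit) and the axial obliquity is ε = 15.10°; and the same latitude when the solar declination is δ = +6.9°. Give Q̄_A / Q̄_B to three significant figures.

Q̄_A / Q̄_B ≈ 1.15

— Configuration A (ϕ=+54.8°):
Solar longitude: L_s = 360° × (94 − 4)/653.40 = 49.587°.
sin δ = sin 15.10° × sin 49.587° = 0.19835, so δ = +11.440°.
cos h₀ = −tan(+54.8°) tan(+11.440°) = -0.2869, h₀ = 1.8618 rad.
Bracket: h₀ sin ϕ sin δ + cos ϕ cos δ sin h₀ = 1.8618×0.81714×0.19835 + 0.57643×0.98013×0.95797 = 0.301760 + 0.541230 = 0.842990.
Q̄ = (S_0/π) × [bracket] = (379/π) × 0.842990 = 101.70 W/m².
— Configuration B (ϕ=+54.8°):
cos h₀ = −tan(+54.8°) tan(+6.900°) = -0.1715, h₀ = 1.7432 rad.
Bracket: h₀ sin ϕ sin δ + cos ϕ cos δ sin h₀ = 1.7432×0.81714×0.12014 + 0.57643×0.99276×0.98518 = 0.171132 + 0.563776 = 0.734908.
Q̄ = (S_0/π) × [bracket] = (379/π) × 0.734908 = 88.659 W/m².
Ratio Q̄_A / Q̄_B = 101.70 / 88.659 = 1.147.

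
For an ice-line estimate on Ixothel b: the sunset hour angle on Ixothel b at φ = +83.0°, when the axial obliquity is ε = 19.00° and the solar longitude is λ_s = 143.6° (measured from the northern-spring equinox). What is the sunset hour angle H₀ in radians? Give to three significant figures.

Solar declination: sin δ = sin ε · sin λ_s = sin 19.00° × sin 143.6° = 0.19320, so δ = +11.139°.
Sunrise equation: cos H₀ = −tan φ · tan δ = -1.6037 ≤ −1, so the host star never sets (polar day) and H₀ = π.

H₀ = 3.14 rad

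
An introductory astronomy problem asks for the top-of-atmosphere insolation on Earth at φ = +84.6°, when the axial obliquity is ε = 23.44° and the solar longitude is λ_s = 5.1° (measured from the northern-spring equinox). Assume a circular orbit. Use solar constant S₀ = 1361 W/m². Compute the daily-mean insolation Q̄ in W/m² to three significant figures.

Q̄ ≈ 67.6 W/m²

Solar declination: sin δ = sin ε · sin λ_s = sin 23.44° × sin 5.1° = 0.03536, so δ = +2.026°.
cos H₀ = −tan(+84.6°) tan(+2.026°) = -0.3743, H₀ = 1.9545 rad.
Bracket: H₀ sin φ sin δ + cos φ cos δ sin H₀ = 1.9545×0.99556×0.03536 + 0.09411×0.99937×0.92730 = 0.068804 + 0.087213 = 0.156017.
Q̄ = (S₀/π) × [bracket] = (1361/π) × 0.156017 = 67.59 W/m².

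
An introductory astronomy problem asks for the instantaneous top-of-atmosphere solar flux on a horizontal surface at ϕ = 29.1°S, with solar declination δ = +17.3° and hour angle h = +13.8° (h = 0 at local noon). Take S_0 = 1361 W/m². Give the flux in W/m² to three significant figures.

cos θ_z = sin ϕ sin δ + cos ϕ cos δ cos h = -0.144624 + 0.810162 = 0.665538.
Flux = S_0 · cos θ_z = 1361 × 0.665538 = 905.8 W/m².

906 W/m²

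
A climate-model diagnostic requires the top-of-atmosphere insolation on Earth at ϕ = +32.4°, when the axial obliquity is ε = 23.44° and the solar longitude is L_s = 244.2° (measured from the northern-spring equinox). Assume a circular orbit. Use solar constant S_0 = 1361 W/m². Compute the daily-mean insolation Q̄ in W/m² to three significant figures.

Solar declination: sin δ = sin ε · sin L_s = sin 23.44° × sin 244.2° = -0.35814, so δ = -20.986°.
cos h₀ = −tan(+32.4°) tan(-20.986°) = 0.2434, h₀ = 1.3249 rad.
Bracket: h₀ sin ϕ sin δ + cos ϕ cos δ sin h₀ = 1.3249×0.53583×-0.35814 + 0.84433×0.93367×0.96992 = -0.254251 + 0.764613 = 0.510362.
Q̄ = (S_0/π) × [bracket] = (1361/π) × 0.510362 = 221.1 W/m².

Q̄ ≈ 221 W/m²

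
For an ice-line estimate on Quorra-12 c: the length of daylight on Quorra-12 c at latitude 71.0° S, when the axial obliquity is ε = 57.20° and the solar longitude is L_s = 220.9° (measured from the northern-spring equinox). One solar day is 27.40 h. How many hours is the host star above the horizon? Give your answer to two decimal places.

Solar declination: sin δ = sin ε · sin L_s = sin 57.20° × sin 220.9° = -0.55035, so δ = -33.391°.
Sunrise equation: cos h₀ = −tan ϕ · tan δ = -1.9143 ≤ −1, so the host star never sets (polar day) and h₀ = π.
Daylight = 2h₀/(2π) × 27.40 h = (3.1416/π) × 27.40 = 27.40 h.

27.40 h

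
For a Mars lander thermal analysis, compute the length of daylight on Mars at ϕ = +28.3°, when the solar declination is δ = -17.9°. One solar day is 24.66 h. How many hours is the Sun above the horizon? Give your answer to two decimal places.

cos h₀ = −tan ϕ · tan δ = −tan(+28.3°) × tan(-17.900°) = 0.1739, so h₀ = 1.3960 rad = 79.98°.
Daylight = 2h₀/(2π) × 24.66 h = (1.3960/π) × 24.66 = 10.96 h.

10.96 h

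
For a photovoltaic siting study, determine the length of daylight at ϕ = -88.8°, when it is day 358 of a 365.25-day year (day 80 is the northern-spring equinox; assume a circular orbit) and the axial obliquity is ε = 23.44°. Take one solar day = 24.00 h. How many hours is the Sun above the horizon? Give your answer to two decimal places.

Solar longitude: L_s = 360° × (358 − 80)/365.25 = 274.004°.
sin δ = sin 23.44° × sin 274.004° = -0.39682, so δ = -23.379°.
Sunrise equation: cos h₀ = −tan ϕ · tan δ = -20.6383 ≤ −1, so the Sun never sets (polar day) and h₀ = π.
Daylight = 2h₀/(2π) × 24.00 h = (3.1416/π) × 24.00 = 24.00 h.

24.00 h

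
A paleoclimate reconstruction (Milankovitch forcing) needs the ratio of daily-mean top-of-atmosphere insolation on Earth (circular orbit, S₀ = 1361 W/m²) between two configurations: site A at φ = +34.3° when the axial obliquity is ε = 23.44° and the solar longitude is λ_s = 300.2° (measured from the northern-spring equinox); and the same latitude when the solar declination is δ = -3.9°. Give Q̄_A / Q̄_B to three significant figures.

— Configuration A (φ=+34.3°):
Solar declination: sin δ = sin ε · sin λ_s = sin 23.44° × sin 300.2° = -0.34380, so δ = -20.108°.
cos H₀ = −tan(+34.3°) tan(-20.108°) = 0.2497, H₀ = 1.3184 rad.
Bracket: H₀ sin φ sin δ + cos φ cos δ sin H₀ = 1.3184×0.56353×-0.34380 + 0.82610×0.93904×0.96831 = -0.255429 + 0.751158 = 0.495729.
Q̄ = (S₀/π) × [bracket] = (1361/π) × 0.495729 = 214.76 W/m².
— Configuration B (φ=+34.3°):
cos H₀ = −tan(+34.3°) tan(-3.900°) = 0.0465, H₀ = 1.5243 rad.
Bracket: H₀ sin φ sin δ + cos φ cos δ sin H₀ = 1.5243×0.56353×-0.06802 + 0.82610×0.99768×0.99892 = -0.058428 + 0.823293 = 0.764865.
Q̄ = (S₀/π) × [bracket] = (1361/π) × 0.764865 = 331.35 W/m².
Ratio Q̄_A / Q̄_B = 214.76 / 331.35 = 0.6481.

Q̄_A / Q̄_B ≈ 0.648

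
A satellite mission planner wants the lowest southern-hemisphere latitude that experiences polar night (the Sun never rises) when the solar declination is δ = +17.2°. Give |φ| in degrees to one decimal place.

Polar night requires cos H₀ = −tan φ tan δ ≥ 1, i.e. tan φ tan δ ≤ −1.
The boundary is |tan φ| · |tan δ| = 1, so |φ| = 90° − |δ| = 90° − 17.2° = 72.8° in the southern hemisphere.

|φ| = 72.8°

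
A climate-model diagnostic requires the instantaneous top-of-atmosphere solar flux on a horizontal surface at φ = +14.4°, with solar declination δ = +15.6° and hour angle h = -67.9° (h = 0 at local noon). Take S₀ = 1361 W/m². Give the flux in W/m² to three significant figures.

569 W/m²

cos θ_z = sin φ sin δ + cos φ cos δ cos h = 0.066878 + 0.350981 = 0.417859.
Flux = S₀ · cos θ_z = 1361 × 0.417859 = 568.7 W/m².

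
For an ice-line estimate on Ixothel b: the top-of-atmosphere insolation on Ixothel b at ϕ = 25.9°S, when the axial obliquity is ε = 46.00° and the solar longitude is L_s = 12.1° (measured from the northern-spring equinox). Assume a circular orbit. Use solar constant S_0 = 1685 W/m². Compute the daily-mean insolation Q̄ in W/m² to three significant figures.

Solar declination: sin δ = sin ε · sin L_s = sin 46.00° × sin 12.1° = 0.15079, so δ = +8.673°.
cos h₀ = −tan(-25.9°) tan(+8.673°) = 0.0741, h₀ = 1.4967 rad.
Bracket: h₀ sin ϕ sin δ + cos ϕ cos δ sin h₀ = 1.4967×-0.43680×0.15079 + 0.89956×0.98857×0.99725 = -0.098580 + 0.886833 = 0.788253.
Q̄ = (S_0/π) × [bracket] = (1685/π) × 0.788253 = 422.8 W/m².

Q̄ ≈ 423 W/m²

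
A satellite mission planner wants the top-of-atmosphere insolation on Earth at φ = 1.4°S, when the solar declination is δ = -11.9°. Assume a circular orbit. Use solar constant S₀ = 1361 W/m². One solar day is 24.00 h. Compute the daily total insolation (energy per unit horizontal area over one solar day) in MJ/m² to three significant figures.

36.9 MJ/m²

cos H₀ = −tan(-1.4°) tan(-11.900°) = -0.0052, H₀ = 1.5759 rad.
Bracket: H₀ sin φ sin δ + cos φ cos δ sin H₀ = 1.5759×-0.02443×-0.20620 + 0.99970×0.97851×0.99999 = 0.007939 + 0.978207 = 0.986146.
Q̄ = (S₀/π) × [bracket] = (1361/π) × 0.986146 = 427.22 W/m².
Daily total = Q̄ × 24.00 h × 3600 s/h = 427.22 × 24.00 × 3600 / 10⁶ = 36.91 MJ/m².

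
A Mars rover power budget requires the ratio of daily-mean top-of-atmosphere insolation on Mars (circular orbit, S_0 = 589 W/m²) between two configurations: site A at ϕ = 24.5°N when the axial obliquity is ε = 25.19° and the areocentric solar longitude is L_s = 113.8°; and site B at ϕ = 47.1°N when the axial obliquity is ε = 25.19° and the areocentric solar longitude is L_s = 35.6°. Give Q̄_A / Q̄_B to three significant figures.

— Configuration A (ϕ=+24.5°):
sin δ = sin 25.19° × sin 113.8° = 0.38943, so δ = +22.919°.
cos h₀ = −tan(+24.5°) tan(+22.919°) = -0.1927, h₀ = 1.7647 rad.
Bracket: h₀ sin ϕ sin δ + cos ϕ cos δ sin h₀ = 1.7647×0.41469×0.38943 + 0.90996×0.92106×0.98126 = 0.284986 + 0.822421 = 1.107407.
Q̄ = (S_0/π) × [bracket] = (589/π) × 1.107407 = 207.62 W/m².
— Configuration B (ϕ=+47.1°):
sin δ = sin 25.19° × sin 35.6° = 0.24776, so δ = +14.345°.
cos h₀ = −tan(+47.1°) tan(+14.345°) = -0.2752, h₀ = 1.8496 rad.
Bracket: h₀ sin ϕ sin δ + cos ϕ cos δ sin h₀ = 1.8496×0.73254×0.24776 + 0.68072×0.96882×0.96139 = 0.335692 + 0.634032 = 0.969724.
Q̄ = (S_0/π) × [bracket] = (589/π) × 0.969724 = 181.81 W/m².
Ratio Q̄_A / Q̄_B = 207.62 / 181.81 = 1.142.

Q̄_A / Q̄_B ≈ 1.14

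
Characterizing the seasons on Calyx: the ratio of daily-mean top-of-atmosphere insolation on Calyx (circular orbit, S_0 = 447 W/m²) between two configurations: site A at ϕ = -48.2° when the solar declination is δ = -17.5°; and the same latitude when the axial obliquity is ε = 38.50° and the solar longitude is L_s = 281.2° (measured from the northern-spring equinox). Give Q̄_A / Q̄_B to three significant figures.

Q̄_A / Q̄_B ≈ 0.706

— Configuration A (ϕ=-48.2°):
cos h₀ = −tan(-48.2°) tan(-17.500°) = -0.3526, h₀ = 1.9312 rad.
Bracket: h₀ sin ϕ sin δ + cos ϕ cos δ sin h₀ = 1.9312×-0.74548×-0.30071 + 0.66653×0.95372×0.93576 = 0.432923 + 0.594847 = 1.027770.
Q̄ = (S_0/π) × [bracket] = (447/π) × 1.027770 = 146.24 W/m².
— Configuration B (ϕ=-48.2°):
Solar declination: sin δ = sin ε · sin L_s = sin 38.50° × sin 281.2° = -0.61066, so δ = -37.637°.
cos h₀ = −tan(-48.2°) tan(-37.637°) = -0.8625, h₀ = 2.6109 rad.
Bracket: h₀ sin ϕ sin δ + cos ϕ cos δ sin h₀ = 2.6109×-0.74548×-0.61066 + 0.66653×0.79189×0.50611 = 1.188573 + 0.267134 = 1.455707.
Q̄ = (S_0/π) × [bracket] = (447/π) × 1.455707 = 207.12 W/m².
Ratio Q̄_A / Q̄_B = 146.24 / 207.12 = 0.7061.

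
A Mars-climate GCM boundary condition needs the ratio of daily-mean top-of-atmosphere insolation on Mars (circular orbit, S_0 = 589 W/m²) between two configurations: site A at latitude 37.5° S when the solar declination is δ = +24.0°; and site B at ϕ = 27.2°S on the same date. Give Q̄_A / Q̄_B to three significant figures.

— Configuration A (ϕ=-37.5°):
cos h₀ = −tan(-37.5°) tan(+24.000°) = 0.3416, h₀ = 1.2221 rad.
Bracket: h₀ sin ϕ sin δ + cos ϕ cos δ sin h₀ = 1.2221×-0.60876×0.40674 + 0.79335×0.91355×0.93983 = -0.302601 + 0.681156 = 0.378555.
Q̄ = (S_0/π) × [bracket] = (589/π) × 0.378555 = 70.973 W/m².
— Configuration B (ϕ=-27.2°):
cos h₀ = −tan(-27.2°) tan(+24.000°) = 0.2288, h₀ = 1.3399 rad.
Bracket: h₀ sin ϕ sin δ + cos ϕ cos δ sin h₀ = 1.3399×-0.45710×0.40674 + 0.88942×0.91355×0.97347 = -0.249115 + 0.790973 = 0.541858.
Q̄ = (S_0/π) × [bracket] = (589/π) × 0.541858 = 101.59 W/m².
Ratio Q̄_A / Q̄_B = 70.973 / 101.59 = 0.6986.

Q̄_A / Q̄_B ≈ 0.699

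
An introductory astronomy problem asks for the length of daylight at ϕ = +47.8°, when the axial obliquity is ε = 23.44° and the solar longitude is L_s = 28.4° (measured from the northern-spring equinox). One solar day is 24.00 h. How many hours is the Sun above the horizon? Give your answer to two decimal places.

Solar declination: sin δ = sin ε · sin L_s = sin 23.44° × sin 28.4° = 0.18920, so δ = +10.906°.
cos h₀ = −tan ϕ · tan δ = −tan(+47.8°) × tan(+10.906°) = -0.2125, so h₀ = 1.7849 rad = 102.27°.
Daylight = 2h₀/(2π) × 24.00 h = (1.7849/π) × 24.00 = 13.64 h.

13.64 h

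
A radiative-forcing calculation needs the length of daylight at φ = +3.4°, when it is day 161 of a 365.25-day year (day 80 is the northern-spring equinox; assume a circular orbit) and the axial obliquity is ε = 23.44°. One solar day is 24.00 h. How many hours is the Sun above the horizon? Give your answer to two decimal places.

Solar longitude: λ_s = 360° × (161 − 80)/365.25 = 79.836°.
sin δ = sin 23.44° × sin 79.836° = 0.39155, so δ = +23.051°.
cos H₀ = −tan φ · tan δ = −tan(+3.4°) × tan(+23.051°) = -0.0253, so H₀ = 1.5961 rad = 91.45°.
Daylight = 2H₀/(2π) × 24.00 h = (1.5961/π) × 24.00 = 12.19 h.

12.19 h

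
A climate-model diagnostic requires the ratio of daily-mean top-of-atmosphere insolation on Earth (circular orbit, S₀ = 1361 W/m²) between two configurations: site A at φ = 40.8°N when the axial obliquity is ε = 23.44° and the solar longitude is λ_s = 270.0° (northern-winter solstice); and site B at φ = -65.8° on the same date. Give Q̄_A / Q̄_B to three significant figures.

— Configuration A (φ=+40.8°):
Solar declination: sin δ = sin ε · sin λ_s = sin 23.44° × sin 270.0° = -0.39779, so δ = -23.440°.
cos H₀ = −tan(+40.8°) tan(-23.440°) = 0.3742, H₀ = 1.1872 rad.
Bracket: H₀ sin φ sin δ + cos φ cos δ sin H₀ = 1.1872×0.65342×-0.39779 + 0.75700×0.91748×0.92733 = -0.308582 + 0.644061 = 0.335479.
Q̄ = (S₀/π) × [bracket] = (1361/π) × 0.335479 = 145.34 W/m².
— Configuration B (φ=-65.8°):
cos H₀ = −tan(-65.8°) tan(-23.440°) = -0.9647, H₀ = 2.8752 rad.
Bracket: H₀ sin φ sin δ + cos φ cos δ sin H₀ = 2.8752×-0.91212×-0.39779 + 0.40992×0.91748×0.26323 = 1.043215 + 0.098999 = 1.142214.
Q̄ = (S₀/π) × [bracket] = (1361/π) × 1.142214 = 494.83 W/m².
Ratio Q̄_A / Q̄_B = 145.34 / 494.83 = 0.2937.

Q̄_A / Q̄_B ≈ 0.294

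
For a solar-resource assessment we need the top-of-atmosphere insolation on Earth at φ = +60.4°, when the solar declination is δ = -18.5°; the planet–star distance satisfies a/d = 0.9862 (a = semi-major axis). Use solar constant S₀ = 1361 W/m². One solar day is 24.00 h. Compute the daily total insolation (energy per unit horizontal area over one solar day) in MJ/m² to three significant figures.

4.33 MJ/m²

cos H₀ = −tan(+60.4°) tan(-18.500°) = 0.5890, H₀ = 0.9410 rad.
Bracket: H₀ sin φ sin δ + cos φ cos δ sin H₀ = 0.9410×0.86949×-0.31730 + 0.49394×0.94832×0.80814 = -0.259612 + 0.378543 = 0.118931.
Inverse-square distance factor (a/d)² = 0.9862² = 0.972590.
Q̄ = (S₀/π) × 0.972590 × [bracket] = (1361/π) × 0.972590 × 0.118931 = 50.111 W/m².
Daily total = Q̄ × 24.00 h × 3600 s/h = 50.111 × 24.00 × 3600 / 10⁶ = 4.330 MJ/m².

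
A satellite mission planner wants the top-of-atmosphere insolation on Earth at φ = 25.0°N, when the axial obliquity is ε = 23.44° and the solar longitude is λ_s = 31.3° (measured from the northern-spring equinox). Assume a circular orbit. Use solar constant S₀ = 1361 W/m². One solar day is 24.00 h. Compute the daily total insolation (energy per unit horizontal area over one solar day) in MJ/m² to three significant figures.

Solar declination: sin δ = sin ε · sin λ_s = sin 23.44° × sin 31.3° = 0.20666, so δ = +11.927°.
cos H₀ = −tan(+25.0°) tan(+11.927°) = -0.0985, H₀ = 1.6694 rad.
Bracket: H₀ sin φ sin δ + cos φ cos δ sin H₀ = 1.6694×0.42262×0.20666 + 0.90631×0.97841×0.99514 = 0.145803 + 0.882433 = 1.028236.
Q̄ = (S₀/π) × [bracket] = (1361/π) × 1.028236 = 445.45 W/m².
Daily total = Q̄ × 24.00 h × 3600 s/h = 445.45 × 24.00 × 3600 / 10⁶ = 38.49 MJ/m².

38.5 MJ/m²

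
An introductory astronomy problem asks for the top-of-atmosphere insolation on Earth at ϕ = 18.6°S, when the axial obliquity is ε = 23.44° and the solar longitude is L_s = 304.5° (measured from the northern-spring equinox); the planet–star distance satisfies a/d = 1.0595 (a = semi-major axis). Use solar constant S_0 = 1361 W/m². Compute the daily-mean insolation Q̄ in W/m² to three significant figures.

Q̄ ≈ 518 W/m²

Solar declination: sin δ = sin ε · sin L_s = sin 23.44° × sin 304.5° = -0.32783, so δ = -19.137°.
cos h₀ = −tan(-18.6°) tan(-19.137°) = -0.1168, h₀ = 1.6878 rad.
Bracket: h₀ sin ϕ sin δ + cos ϕ cos δ sin h₀ = 1.6878×-0.31896×-0.32783 + 0.94777×0.94474×0.99316 = 0.176484 + 0.889272 = 1.065756.
Inverse-square distance factor (a/d)² = 1.0595² = 1.122540.
Q̄ = (S_0/π) × 1.122540 × [bracket] = (1361/π) × 1.122540 × 1.065756 = 518.3 W/m².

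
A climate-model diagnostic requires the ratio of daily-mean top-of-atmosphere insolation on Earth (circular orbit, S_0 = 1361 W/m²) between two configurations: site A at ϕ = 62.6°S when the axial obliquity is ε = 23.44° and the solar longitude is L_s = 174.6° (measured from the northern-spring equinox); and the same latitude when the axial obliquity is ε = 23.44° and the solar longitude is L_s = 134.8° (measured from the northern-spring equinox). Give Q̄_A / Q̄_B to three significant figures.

— Configuration A (ϕ=-62.6°):
Solar declination: sin δ = sin ε · sin L_s = sin 23.44° × sin 174.6° = 0.03744, so δ = +2.145°.
cos h₀ = −tan(-62.6°) tan(+2.145°) = 0.0723, h₀ = 1.4985 rad.
Bracket: h₀ sin ϕ sin δ + cos ϕ cos δ sin h₀ = 1.4985×-0.88782×0.03744 + 0.46020×0.99930×0.99739 = -0.049810 + 0.458678 = 0.408868.
Q̄ = (S_0/π) × [bracket] = (1361/π) × 0.408868 = 177.13 W/m².
— Configuration B (ϕ=-62.6°):
Solar declination: sin δ = sin ε · sin L_s = sin 23.44° × sin 134.8° = 0.28226, so δ = +16.395°.
cos h₀ = −tan(-62.6°) tan(+16.395°) = 0.5676, h₀ = 0.9672 rad.
Bracket: h₀ sin ϕ sin δ + cos ϕ cos δ sin h₀ = 0.9672×-0.88782×0.28226 + 0.46020×0.95934×0.82330 = -0.242377 + 0.363477 = 0.121100.
Q̄ = (S_0/π) × [bracket] = (1361/π) × 0.121100 = 52.463 W/m².
Ratio Q̄_A / Q̄_B = 177.13 / 52.463 = 3.376.

Q̄_A / Q̄_B ≈ 3.38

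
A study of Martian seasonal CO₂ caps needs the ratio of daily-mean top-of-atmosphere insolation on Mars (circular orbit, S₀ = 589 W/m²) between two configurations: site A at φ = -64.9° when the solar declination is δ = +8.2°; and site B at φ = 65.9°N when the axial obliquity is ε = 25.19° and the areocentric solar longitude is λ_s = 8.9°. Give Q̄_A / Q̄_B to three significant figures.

— Configuration A (φ=-64.9°):
cos H₀ = −tan(-64.9°) tan(+8.200°) = 0.3076, H₀ = 1.2581 rad.
Bracket: H₀ sin φ sin δ + cos φ cos δ sin H₀ = 1.2581×-0.90557×0.14263 + 0.42420×0.98978×0.95151 = -0.162498 + 0.399505 = 0.237007.
Q̄ = (S₀/π) × [bracket] = (589/π) × 0.237007 = 44.435 W/m².
— Configuration B (φ=+65.9°):
sin δ = sin 25.19° × sin 8.9° = 0.06585, so δ = +3.776°.
cos H₀ = −tan(+65.9°) tan(+3.776°) = -0.1475, H₀ = 1.7189 rad.
Bracket: H₀ sin φ sin δ + cos φ cos δ sin H₀ = 1.7189×0.91283×0.06585 + 0.40833×0.99783×0.98906 = 0.103323 + 0.402986 = 0.506309.
Q̄ = (S₀/π) × [bracket] = (589/π) × 0.506309 = 94.925 W/m².
Ratio Q̄_A / Q̄_B = 44.435 / 94.925 = 0.4681.

Q̄_A / Q̄_B ≈ 0.468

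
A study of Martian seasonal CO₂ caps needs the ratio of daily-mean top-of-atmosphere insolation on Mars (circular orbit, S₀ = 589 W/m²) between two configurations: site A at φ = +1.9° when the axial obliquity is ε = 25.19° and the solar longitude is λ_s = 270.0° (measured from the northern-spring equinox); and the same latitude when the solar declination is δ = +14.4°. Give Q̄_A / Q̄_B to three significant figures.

Q̄_A / Q̄_B ≈ 0.899

— Configuration A (φ=+1.9°):
Solar declination: sin δ = sin ε · sin λ_s = sin 25.19° × sin 270.0° = -0.42562, so δ = -25.190°.
cos H₀ = −tan(+1.9°) tan(-25.190°) = 0.0156, H₀ = 1.5552 rad.
Bracket: H₀ sin φ sin δ + cos φ cos δ sin H₀ = 1.5552×0.03316×-0.42562 + 0.99945×0.90490×0.99988 = -0.021949 + 0.904294 = 0.882345.
Q̄ = (S₀/π) × [bracket] = (589/π) × 0.882345 = 165.43 W/m².
— Configuration B (φ=+1.9°):
cos H₀ = −tan(+1.9°) tan(+14.400°) = -0.0085, H₀ = 1.5793 rad.
Bracket: H₀ sin φ sin δ + cos φ cos δ sin H₀ = 1.5793×0.03316×0.24869 + 0.99945×0.96858×0.99996 = 0.013024 + 0.968009 = 0.981033.
Q̄ = (S₀/π) × [bracket] = (589/π) × 0.981033 = 183.93 W/m².
Ratio Q̄_A / Q̄_B = 165.43 / 183.93 = 0.8994.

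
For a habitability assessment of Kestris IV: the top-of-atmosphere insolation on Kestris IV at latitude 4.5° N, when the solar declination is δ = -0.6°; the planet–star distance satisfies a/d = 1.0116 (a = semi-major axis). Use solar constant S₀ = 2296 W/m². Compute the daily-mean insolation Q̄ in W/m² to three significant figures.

cos H₀ = −tan(+4.5°) tan(-0.600°) = 0.0008, H₀ = 1.5700 rad.
Bracket: H₀ sin φ sin δ + cos φ cos δ sin H₀ = 1.5700×0.07846×-0.01047 + 0.99692×0.99995×1.00000 = -0.001290 + 0.996870 = 0.995580.
Inverse-square distance factor (a/d)² = 1.0116² = 1.023335.
Q̄ = (S₀/π) × 1.023335 × [bracket] = (2296/π) × 1.023335 × 0.995580 = 744.6 W/m².

Q̄ ≈ 745 W/m²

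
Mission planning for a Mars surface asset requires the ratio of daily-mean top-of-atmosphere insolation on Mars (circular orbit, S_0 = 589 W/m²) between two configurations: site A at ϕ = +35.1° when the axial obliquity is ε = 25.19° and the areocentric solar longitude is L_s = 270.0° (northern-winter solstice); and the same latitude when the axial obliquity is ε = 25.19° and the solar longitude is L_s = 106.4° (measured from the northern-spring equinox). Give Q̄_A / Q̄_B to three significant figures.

Q̄_A / Q̄_B ≈ 0.344

— Configuration A (ϕ=+35.1°):
sin δ = sin 25.19° × sin 270.0° = -0.42562, so δ = -25.190°.
cos h₀ = −tan(+35.1°) tan(-25.190°) = 0.3306, h₀ = 1.2339 rad.
Bracket: h₀ sin ϕ sin δ + cos ϕ cos δ sin h₀ = 1.2339×0.57501×-0.42562 + 0.81815×0.90490×0.94378 = -0.301979 + 0.698722 = 0.396743.
Q̄ = (S_0/π) × [bracket] = (589/π) × 0.396743 = 74.383 W/m².
— Configuration B (ϕ=+35.1°):
Solar declination: sin δ = sin ε · sin L_s = sin 25.19° × sin 106.4° = 0.40830, so δ = +24.098°.
cos h₀ = −tan(+35.1°) tan(+24.098°) = -0.3144, h₀ = 1.8906 rad.
Bracket: h₀ sin ϕ sin δ + cos ϕ cos δ sin h₀ = 1.8906×0.57501×0.40830 + 0.81815×0.91285×0.94930 = 0.443869 + 0.708983 = 1.152852.
Q̄ = (S_0/π) × [bracket] = (589/π) × 1.152852 = 216.14 W/m².
Ratio Q̄_A / Q̄_B = 74.383 / 216.14 = 0.3441.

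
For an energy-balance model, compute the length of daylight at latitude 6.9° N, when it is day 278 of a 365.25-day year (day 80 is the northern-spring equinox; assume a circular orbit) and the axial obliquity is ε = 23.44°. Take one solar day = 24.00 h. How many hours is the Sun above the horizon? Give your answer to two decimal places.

11.90 h

Solar longitude: L_s = 360° × (278 − 80)/365.25 = 195.154°.
sin δ = sin 23.44° × sin 195.154° = -0.10399, so δ = -5.969°.
cos h₀ = −tan ϕ · tan δ = −tan(+6.9°) × tan(-5.969°) = 0.0127, so h₀ = 1.5581 rad = 89.28°.
Daylight = 2h₀/(2π) × 24.00 h = (1.5581/π) × 24.00 = 11.90 h.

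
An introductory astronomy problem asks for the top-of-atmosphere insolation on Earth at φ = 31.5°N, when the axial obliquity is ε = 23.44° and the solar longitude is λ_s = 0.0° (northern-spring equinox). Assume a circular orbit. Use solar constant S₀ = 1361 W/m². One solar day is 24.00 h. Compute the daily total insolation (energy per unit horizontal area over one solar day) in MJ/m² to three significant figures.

Solar declination: sin δ = sin ε · sin λ_s = sin 23.44° × sin 0.0° = 0.00000, so δ = +0.000°.
cos H₀ = −tan(+31.5°) tan(+0.000°) = -0.0000, H₀ = 1.5708 rad.
Bracket: H₀ sin φ sin δ + cos φ cos δ sin H₀ = 1.5708×0.52250×0.00000 + 0.85264×1.00000×1.00000 = 0.000000 + 0.852640 = 0.852640.
Q̄ = (S₀/π) × [bracket] = (1361/π) × 0.852640 = 369.38 W/m².
Daily total = Q̄ × 24.00 h × 3600 s/h = 369.38 × 24.00 × 3600 / 10⁶ = 31.91 MJ/m².

31.9 MJ/m²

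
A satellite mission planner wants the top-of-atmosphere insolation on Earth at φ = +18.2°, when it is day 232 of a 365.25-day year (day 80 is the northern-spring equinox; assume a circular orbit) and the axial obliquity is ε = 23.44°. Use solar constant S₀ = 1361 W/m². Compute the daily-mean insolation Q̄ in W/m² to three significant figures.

Solar longitude: λ_s = 360° × (232 − 80)/365.25 = 149.815°.
sin δ = sin 23.44° × sin 149.815° = 0.20000, so δ = +11.537°.
cos H₀ = −tan(+18.2°) tan(+11.537°) = -0.0671, H₀ = 1.6380 rad.
Bracket: H₀ sin φ sin δ + cos φ cos δ sin H₀ = 1.6380×0.31233×0.20000 + 0.94997×0.97980×0.99775 = 0.102319 + 0.928686 = 1.031005.
Q̄ = (S₀/π) × [bracket] = (1361/π) × 1.031005 = 446.7 W/m².

Q̄ ≈ 447 W/m²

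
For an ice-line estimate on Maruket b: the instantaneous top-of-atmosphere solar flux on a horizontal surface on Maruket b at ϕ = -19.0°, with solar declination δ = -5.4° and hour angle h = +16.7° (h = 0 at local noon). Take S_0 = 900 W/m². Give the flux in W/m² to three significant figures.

839 W/m²

cos θ_z = sin ϕ sin δ + cos ϕ cos δ cos h = 0.030639 + 0.901620 = 0.932259.
Flux = S_0 · cos θ_z = 900 × 0.932259 = 839.0 W/m².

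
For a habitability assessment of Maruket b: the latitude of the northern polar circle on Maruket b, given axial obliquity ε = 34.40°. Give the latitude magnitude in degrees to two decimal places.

55.60°

The polar circle is the lowest latitude that experiences at least one full rotation of continuous daylight at the northern-summer solstice; it lies at |φ| = 90° − ε = 90° − 34.40° = 55.60°.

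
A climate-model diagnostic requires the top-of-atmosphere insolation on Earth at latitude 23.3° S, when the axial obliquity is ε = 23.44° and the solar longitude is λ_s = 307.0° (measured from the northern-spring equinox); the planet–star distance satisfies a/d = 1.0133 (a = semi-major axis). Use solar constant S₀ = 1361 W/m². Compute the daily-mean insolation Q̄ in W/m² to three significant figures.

Q̄ ≈ 479 W/m²

Solar declination: sin δ = sin ε · sin λ_s = sin 23.44° × sin 307.0° = -0.31769, so δ = -18.523°.
cos H₀ = −tan(-23.3°) tan(-18.523°) = -0.1443, H₀ = 1.7156 rad.
Bracket: H₀ sin φ sin δ + cos φ cos δ sin H₀ = 1.7156×-0.39555×-0.31769 + 0.91845×0.94820×0.98953 = 0.215586 + 0.861756 = 1.077342.
Inverse-square distance factor (a/d)² = 1.0133² = 1.026777.
Q̄ = (S₀/π) × 1.026777 × [bracket] = (1361/π) × 1.026777 × 1.077342 = 479.2 W/m².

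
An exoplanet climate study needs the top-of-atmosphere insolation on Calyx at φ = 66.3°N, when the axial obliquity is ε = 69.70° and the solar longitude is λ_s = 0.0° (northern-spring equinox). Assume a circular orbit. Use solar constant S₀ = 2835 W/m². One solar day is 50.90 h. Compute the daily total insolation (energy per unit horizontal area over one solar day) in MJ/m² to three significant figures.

Solar declination: sin δ = sin ε · sin λ_s = sin 69.70° × sin 0.0° = 0.00000, so δ = +0.000°.
cos H₀ = −tan(+66.3°) tan(+0.000°) = -0.0000, H₀ = 1.5708 rad.
Bracket: H₀ sin φ sin δ + cos φ cos δ sin H₀ = 1.5708×0.91566×0.00000 + 0.40195×1.00000×1.00000 = 0.000000 + 0.401950 = 0.401950.
Q̄ = (S₀/π) × [bracket] = (2835/π) × 0.401950 = 362.72 W/m².
Daily total = Q̄ × 50.90 h × 3600 s/h = 362.72 × 50.90 × 3600 / 10⁶ = 66.46 MJ/m².

66.5 MJ/m²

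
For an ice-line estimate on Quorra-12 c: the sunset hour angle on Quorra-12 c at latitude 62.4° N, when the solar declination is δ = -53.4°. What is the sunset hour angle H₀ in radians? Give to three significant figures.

cos H₀ = −tan φ · tan δ = 2.5756 ≥ 1, so the host star never rises (polar night) and H₀ = 0.

H₀ = 0.00 rad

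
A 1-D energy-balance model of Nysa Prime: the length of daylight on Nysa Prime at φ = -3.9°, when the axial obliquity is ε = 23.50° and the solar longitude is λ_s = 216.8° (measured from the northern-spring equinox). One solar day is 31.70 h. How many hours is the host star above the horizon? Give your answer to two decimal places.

16.02 h

Solar declination: sin δ = sin ε · sin λ_s = sin 23.50° × sin 216.8° = -0.23886, so δ = -13.819°.
cos H₀ = −tan φ · tan δ = −tan(-3.9°) × tan(-13.819°) = -0.0168, so H₀ = 1.5876 rad = 90.96°.
Daylight = 2H₀/(2π) × 31.70 h = (1.5876/π) × 31.70 = 16.02 h.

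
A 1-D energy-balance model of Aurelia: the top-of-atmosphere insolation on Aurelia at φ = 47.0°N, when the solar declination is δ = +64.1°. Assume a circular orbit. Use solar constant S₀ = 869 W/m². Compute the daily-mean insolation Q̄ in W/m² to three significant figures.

Q̄ ≈ 572 W/m²

cos H₀ = −tan(+47.0°) tan(+64.100°) = -2.2085 ≤ −1 ⇒ polar day, H₀ = π.
Bracket: H₀ sin φ sin δ + cos φ cos δ sin H₀ = 3.1416×0.73135×0.89956 + 0.68200×0.43680×0.00000 = 2.066837 + 0.000000 = 2.066837.
Q̄ = (S₀/π) × [bracket] = (869/π) × 2.066837 = 571.7 W/m².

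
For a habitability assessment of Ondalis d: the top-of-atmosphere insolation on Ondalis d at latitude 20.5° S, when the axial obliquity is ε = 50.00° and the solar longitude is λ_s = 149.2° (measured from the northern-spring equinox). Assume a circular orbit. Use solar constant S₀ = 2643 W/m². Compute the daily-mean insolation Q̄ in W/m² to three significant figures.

Q̄ ≈ 553 W/m²

Solar declination: sin δ = sin ε · sin λ_s = sin 50.00° × sin 149.2° = 0.39225, so δ = +23.094°.
cos H₀ = −tan(-20.5°) tan(+23.094°) = 0.1594, H₀ = 1.4107 rad.
Bracket: H₀ sin φ sin δ + cos φ cos δ sin H₀ = 1.4107×-0.35021×0.39225 + 0.93667×0.91986×0.98721 = -0.193788 + 0.850585 = 0.656797.
Q̄ = (S₀/π) × [bracket] = (2643/π) × 0.656797 = 552.6 W/m².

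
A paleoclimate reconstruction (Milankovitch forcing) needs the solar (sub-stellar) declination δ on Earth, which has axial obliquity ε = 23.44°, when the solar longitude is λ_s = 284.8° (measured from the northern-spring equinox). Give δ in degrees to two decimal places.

sin δ = sin ε · sin λ_s = sin 23.44° × sin 284.8° = -0.384591.
δ = arcsin(-0.384591) = -22.62°.

δ = -22.62°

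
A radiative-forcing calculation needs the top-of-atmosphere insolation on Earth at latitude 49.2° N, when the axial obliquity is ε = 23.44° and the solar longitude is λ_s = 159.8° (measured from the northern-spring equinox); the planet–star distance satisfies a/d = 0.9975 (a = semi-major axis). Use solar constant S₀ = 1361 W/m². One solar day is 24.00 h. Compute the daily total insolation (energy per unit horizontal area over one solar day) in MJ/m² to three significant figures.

30.5 MJ/m²

Solar declination: sin δ = sin ε · sin λ_s = sin 23.44° × sin 159.8° = 0.13736, so δ = +7.895°.
cos H₀ = −tan(+49.2°) tan(+7.895°) = -0.1607, H₀ = 1.7321 rad.
Bracket: H₀ sin φ sin δ + cos φ cos δ sin H₀ = 1.7321×0.75700×0.13736 + 0.65342×0.99052×0.98701 = 0.180106 + 0.638818 = 0.818924.
Inverse-square distance factor (a/d)² = 0.9975² = 0.995006.
Q̄ = (S₀/π) × 0.995006 × [bracket] = (1361/π) × 0.995006 × 0.818924 = 353.00 W/m².
Daily total = Q̄ × 24.00 h × 3600 s/h = 353.00 × 24.00 × 3600 / 10⁶ = 30.50 MJ/m².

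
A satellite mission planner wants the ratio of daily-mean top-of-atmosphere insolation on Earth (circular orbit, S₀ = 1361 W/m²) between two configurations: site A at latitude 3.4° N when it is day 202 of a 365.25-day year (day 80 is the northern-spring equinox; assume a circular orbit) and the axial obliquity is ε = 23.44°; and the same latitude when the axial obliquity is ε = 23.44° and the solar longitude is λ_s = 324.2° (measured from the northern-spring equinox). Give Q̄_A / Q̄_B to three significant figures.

— Configuration A (φ=+3.4°):
Solar longitude: λ_s = 360° × (202 − 80)/365.25 = 120.246°.
sin δ = sin 23.44° × sin 120.246° = 0.34364, so δ = +20.099°.
cos H₀ = −tan(+3.4°) tan(+20.099°) = -0.0217, H₀ = 1.5925 rad.
Bracket: H₀ sin φ sin δ + cos φ cos δ sin H₀ = 1.5925×0.05931×0.34364 + 0.99824×0.93910×0.99976 = 0.032457 + 0.937222 = 0.969679.
Q̄ = (S₀/π) × [bracket] = (1361/π) × 0.969679 = 420.08 W/m².
— Configuration B (φ=+3.4°):
Solar declination: sin δ = sin ε · sin λ_s = sin 23.44° × sin 324.2° = -0.23269, so δ = -13.455°.
cos H₀ = −tan(+3.4°) tan(-13.455°) = 0.0142, H₀ = 1.5566 rad.
Bracket: H₀ sin φ sin δ + cos φ cos δ sin H₀ = 1.5566×0.05931×-0.23269 + 0.99824×0.97255×0.99990 = -0.021482 + 0.970741 = 0.949259.
Q̄ = (S₀/π) × [bracket] = (1361/π) × 0.949259 = 411.24 W/m².
Ratio Q̄_A / Q̄_B = 420.08 / 411.24 = 1.021.

Q̄_A / Q̄_B ≈ 1.02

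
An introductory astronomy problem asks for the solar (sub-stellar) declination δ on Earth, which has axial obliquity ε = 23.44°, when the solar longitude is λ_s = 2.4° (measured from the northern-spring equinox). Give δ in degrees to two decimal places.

δ = +0.95°

sin δ = sin ε · sin λ_s = sin 23.44° × sin 2.4° = 0.016658.
δ = arcsin(0.016658) = +0.95°.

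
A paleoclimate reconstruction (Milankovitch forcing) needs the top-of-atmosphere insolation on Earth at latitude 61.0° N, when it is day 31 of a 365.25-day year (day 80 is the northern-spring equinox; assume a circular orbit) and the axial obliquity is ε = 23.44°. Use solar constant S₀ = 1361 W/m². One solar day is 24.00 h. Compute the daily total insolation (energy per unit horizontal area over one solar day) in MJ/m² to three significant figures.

Solar longitude: λ_s = 360° × (31 − 80)/365.25 = -48.296°, i.e. -48.296° + 360° = 311.704°.
sin δ = sin 23.44° × sin 311.704° = -0.29698, so δ = -17.277°.
cos H₀ = −tan(+61.0°) tan(-17.277°) = 0.5611, H₀ = 0.9751 rad.
Bracket: H₀ sin φ sin δ + cos φ cos δ sin H₀ = 0.9751×0.87462×-0.29698 + 0.48481×0.95488×0.82776 = -0.253277 + 0.383199 = 0.129922.
Q̄ = (S₀/π) × [bracket] = (1361/π) × 0.129922 = 56.285 W/m².
Daily total = Q̄ × 24.00 h × 3600 s/h = 56.285 × 24.00 × 3600 / 10⁶ = 4.863 MJ/m².

4.86 MJ/m²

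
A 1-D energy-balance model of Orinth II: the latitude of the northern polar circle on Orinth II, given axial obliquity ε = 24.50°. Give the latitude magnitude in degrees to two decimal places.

65.50°

The polar circle is the lowest latitude that experiences at least one full rotation of continuous daylight at the northern-summer solstice; it lies at |φ| = 90° − ε = 90° − 24.50° = 65.50°.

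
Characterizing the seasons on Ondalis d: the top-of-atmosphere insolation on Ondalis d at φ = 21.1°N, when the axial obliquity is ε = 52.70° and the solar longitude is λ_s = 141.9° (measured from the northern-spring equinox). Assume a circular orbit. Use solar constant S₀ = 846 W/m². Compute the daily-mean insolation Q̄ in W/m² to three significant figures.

Q̄ ≈ 299 W/m²

Solar declination: sin δ = sin ε · sin λ_s = sin 52.70° × sin 141.9° = 0.49084, so δ = +29.396°.
cos H₀ = −tan(+21.1°) tan(+29.396°) = -0.2174, H₀ = 1.7899 rad.
Bracket: H₀ sin φ sin δ + cos φ cos δ sin H₀ = 1.7899×0.36000×0.49084 + 0.93295×0.87125×0.97609 = 0.316280 + 0.793398 = 1.109678.
Q̄ = (S₀/π) × [bracket] = (846/π) × 1.109678 = 298.8 W/m².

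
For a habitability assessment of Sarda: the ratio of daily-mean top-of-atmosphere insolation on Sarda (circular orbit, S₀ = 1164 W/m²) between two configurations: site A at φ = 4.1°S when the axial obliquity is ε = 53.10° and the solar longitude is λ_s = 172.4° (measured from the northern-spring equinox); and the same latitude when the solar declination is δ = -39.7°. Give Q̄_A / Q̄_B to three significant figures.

Q̄_A / Q̄_B ≈ 1.17

— Configuration A (φ=-4.1°):
Solar declination: sin δ = sin ε · sin λ_s = sin 53.10° × sin 172.4° = 0.10576, so δ = +6.071°.
cos H₀ = −tan(-4.1°) tan(+6.071°) = 0.0076, H₀ = 1.5632 rad.
Bracket: H₀ sin φ sin δ + cos φ cos δ sin H₀ = 1.5632×-0.07150×0.10576 + 0.99744×0.99439×0.99997 = -0.011821 + 0.991815 = 0.979994.
Q̄ = (S₀/π) × [bracket] = (1164/π) × 0.979994 = 363.10 W/m².
— Configuration B (φ=-4.1°):
cos H₀ = −tan(-4.1°) tan(-39.700°) = -0.0595, H₀ = 1.6303 rad.
Bracket: H₀ sin φ sin δ + cos φ cos δ sin H₀ = 1.6303×-0.07150×-0.63877 + 0.99744×0.76940×0.99823 = 0.074459 + 0.766072 = 0.840531.
Q̄ = (S₀/π) × [bracket] = (1164/π) × 0.840531 = 311.43 W/m².
Ratio Q̄_A / Q̄_B = 363.10 / 311.43 = 1.166.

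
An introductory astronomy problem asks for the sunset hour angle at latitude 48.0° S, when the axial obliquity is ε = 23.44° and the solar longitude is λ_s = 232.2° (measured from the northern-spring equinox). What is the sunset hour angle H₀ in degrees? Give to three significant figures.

H₀ = 112°

Solar declination: sin δ = sin ε · sin λ_s = sin 23.44° × sin 232.2° = -0.31431, so δ = -18.319°.
cos H₀ = −tan φ · tan δ = −tan(-48.0°) × tan(-18.319°) = -0.3677, so H₀ = 1.9474 rad = 111.57°.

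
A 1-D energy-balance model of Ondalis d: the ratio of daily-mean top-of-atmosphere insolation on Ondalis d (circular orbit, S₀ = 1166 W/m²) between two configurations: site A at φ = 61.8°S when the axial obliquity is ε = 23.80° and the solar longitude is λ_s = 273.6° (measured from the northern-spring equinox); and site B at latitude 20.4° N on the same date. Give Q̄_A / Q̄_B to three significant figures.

Q̄_A / Q̄_B ≈ 1.77

— Configuration A (φ=-61.8°):
Solar declination: sin δ = sin ε · sin λ_s = sin 23.80° × sin 273.6° = -0.40275, so δ = -23.750°.
cos H₀ = −tan(-61.8°) tan(-23.750°) = -0.8206, H₀ = 2.5333 rad.
Bracket: H₀ sin φ sin δ + cos φ cos δ sin H₀ = 2.5333×-0.88130×-0.40275 + 0.47255×0.91531×0.57147 = 0.899179 + 0.247178 = 1.146357.
Q̄ = (S₀/π) × [bracket] = (1166/π) × 1.146357 = 425.47 W/m².
— Configuration B (φ=+20.4°):
cos H₀ = −tan(+20.4°) tan(-23.750°) = 0.1636, H₀ = 1.4064 rad.
Bracket: H₀ sin φ sin δ + cos φ cos δ sin H₀ = 1.4064×0.34857×-0.40275 + 0.93728×0.91531×0.98652 = -0.197440 + 0.846337 = 0.648897.
Q̄ = (S₀/π) × [bracket] = (1166/π) × 0.648897 = 240.84 W/m².
Ratio Q̄_A / Q̄_B = 425.47 / 240.84 = 1.767.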